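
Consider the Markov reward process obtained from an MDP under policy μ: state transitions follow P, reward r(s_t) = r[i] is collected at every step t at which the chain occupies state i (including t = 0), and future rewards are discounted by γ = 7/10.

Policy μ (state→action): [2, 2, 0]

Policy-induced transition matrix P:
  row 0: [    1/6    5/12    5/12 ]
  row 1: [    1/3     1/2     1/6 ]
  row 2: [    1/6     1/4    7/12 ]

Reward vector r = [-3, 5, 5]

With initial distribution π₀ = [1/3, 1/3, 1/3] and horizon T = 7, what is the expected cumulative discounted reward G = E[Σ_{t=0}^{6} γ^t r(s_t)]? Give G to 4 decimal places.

t=0: π = [0.3333, 0.3333, 0.3333], E[r] = 2.3333, γ^t·E[r] = 2.333333, running G = 2.333333
t=1: π = [0.2222, 0.3889, 0.3889], E[r] = 3.2222, γ^t·E[r] = 2.255556, running G = 4.588889
t=2: π = [0.2315, 0.3843, 0.3843], E[r] = 3.1481, γ^t·E[r] = 1.542593, running G = 6.131481
t=3: π = [0.2307, 0.3846, 0.3846], E[r] = 3.1543, γ^t·E[r] = 1.081932, running G = 7.213414
t=4: π = [0.2308, 0.3846, 0.3846], E[r] = 3.1538, γ^t·E[r] = 0.757229, running G = 7.970643
t=5: π = [0.2308, 0.3846, 0.3846], E[r] = 3.1538, γ^t·E[r] = 0.530067, running G = 8.500710
t=6: π = [0.2308, 0.3846, 0.3846], E[r] = 3.1538, γ^t·E[r] = 0.371047, running G = 8.871757

G = 8.8718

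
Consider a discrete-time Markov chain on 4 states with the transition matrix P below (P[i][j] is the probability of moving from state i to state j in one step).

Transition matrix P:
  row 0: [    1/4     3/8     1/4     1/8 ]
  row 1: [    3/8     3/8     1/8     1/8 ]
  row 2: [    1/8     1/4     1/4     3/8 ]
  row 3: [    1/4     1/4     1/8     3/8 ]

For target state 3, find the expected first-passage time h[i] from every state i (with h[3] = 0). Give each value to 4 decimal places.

h = [5.6629, 5.8427, 4.2247, 0.0000]

First-step conditioning: h[3] = 0; for i ≠ 3, h[i] = 1 + Σ_k P[i][k]·h[k].
  h[0] = 1 + 1/4·h[0] + 3/8·h[1] + 1/4·h[2]
  h[1] = 1 + 3/8·h[0] + 3/8·h[1] + 1/8·h[2]
  h[2] = 1 + 1/8·h[0] + 1/4·h[1] + 1/4·h[2]
Solving the 3×3 linear system over states ≠ 3 gives exactly h = [504/89, 520/89, 376/89, 0] (h[3] = 0 is the target).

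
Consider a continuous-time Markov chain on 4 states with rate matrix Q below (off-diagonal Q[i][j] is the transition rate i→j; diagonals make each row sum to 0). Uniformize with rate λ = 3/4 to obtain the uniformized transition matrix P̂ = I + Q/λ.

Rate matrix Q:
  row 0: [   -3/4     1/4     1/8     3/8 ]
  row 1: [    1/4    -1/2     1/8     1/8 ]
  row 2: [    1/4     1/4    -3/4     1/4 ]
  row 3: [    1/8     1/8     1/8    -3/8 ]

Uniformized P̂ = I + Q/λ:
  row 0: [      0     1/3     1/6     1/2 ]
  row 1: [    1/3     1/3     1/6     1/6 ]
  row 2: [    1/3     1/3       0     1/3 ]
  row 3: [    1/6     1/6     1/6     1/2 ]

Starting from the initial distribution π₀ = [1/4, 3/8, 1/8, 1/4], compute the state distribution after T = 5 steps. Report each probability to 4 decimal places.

t=0: π = [0.2500, 0.3750, 0.1250, 0.2500]
t=1: π = [0.2083, 0.2917, 0.1458, 0.3542]
t=2: π = [0.2049, 0.2743, 0.1424, 0.3785]
t=3: π = [0.2020, 0.2703, 0.1429, 0.3848]
t=4: π = [0.2019, 0.2692, 0.1428, 0.3861]
t=5: π = [0.2017, 0.2690, 0.1429, 0.3865]

π = [0.2017, 0.2690, 0.1429, 0.3865]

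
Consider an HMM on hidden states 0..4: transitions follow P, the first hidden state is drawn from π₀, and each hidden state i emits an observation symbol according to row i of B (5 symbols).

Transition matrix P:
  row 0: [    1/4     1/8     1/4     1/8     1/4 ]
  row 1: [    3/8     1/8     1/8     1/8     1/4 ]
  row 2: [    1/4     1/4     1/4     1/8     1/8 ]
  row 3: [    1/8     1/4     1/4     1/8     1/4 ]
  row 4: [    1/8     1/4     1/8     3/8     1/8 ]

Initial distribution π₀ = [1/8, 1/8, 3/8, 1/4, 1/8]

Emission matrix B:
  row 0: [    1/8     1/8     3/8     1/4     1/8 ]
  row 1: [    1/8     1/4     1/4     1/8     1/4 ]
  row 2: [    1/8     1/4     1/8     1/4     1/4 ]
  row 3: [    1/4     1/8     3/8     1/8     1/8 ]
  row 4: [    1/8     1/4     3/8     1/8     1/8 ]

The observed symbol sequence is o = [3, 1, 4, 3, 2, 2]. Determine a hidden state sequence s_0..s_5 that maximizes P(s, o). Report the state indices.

path = [2, 2, 1, 0, 4, 3]

t=0: δ = [3.125e-02, 1.562e-02, 9.375e-02, 3.125e-02, 1.562e-02]  (obs o_0=3)
t=1: δ = [2.930e-03, 5.859e-03, 5.859e-03, 1.465e-03, 2.930e-03]  ψ = [2, 2, 2, 2, 2]  (obs o_1=1)
t=2: δ = [2.747e-04, 3.662e-04, 3.662e-04, 1.373e-04, 1.831e-04]  ψ = [1, 2, 2, 4, 1]  (obs o_2=4)
t=3: δ = [3.433e-05, 1.144e-05, 2.289e-05, 8.583e-06, 1.144e-05]  ψ = [1, 2, 2, 4, 1]  (obs o_3=3)
t=4: δ = [3.219e-06, 1.431e-06, 1.073e-06, 1.609e-06, 3.219e-06]  ψ = [0, 2, 0, 0, 0]  (obs o_4=2)
t=5: δ = [3.017e-07, 2.012e-07, 1.006e-07, 4.526e-07, 3.017e-07]  ψ = [0, 4, 0, 4, 0]  (obs o_5=2)
backtrack: best end state = 3; path = [2, 2, 1, 0, 4, 3]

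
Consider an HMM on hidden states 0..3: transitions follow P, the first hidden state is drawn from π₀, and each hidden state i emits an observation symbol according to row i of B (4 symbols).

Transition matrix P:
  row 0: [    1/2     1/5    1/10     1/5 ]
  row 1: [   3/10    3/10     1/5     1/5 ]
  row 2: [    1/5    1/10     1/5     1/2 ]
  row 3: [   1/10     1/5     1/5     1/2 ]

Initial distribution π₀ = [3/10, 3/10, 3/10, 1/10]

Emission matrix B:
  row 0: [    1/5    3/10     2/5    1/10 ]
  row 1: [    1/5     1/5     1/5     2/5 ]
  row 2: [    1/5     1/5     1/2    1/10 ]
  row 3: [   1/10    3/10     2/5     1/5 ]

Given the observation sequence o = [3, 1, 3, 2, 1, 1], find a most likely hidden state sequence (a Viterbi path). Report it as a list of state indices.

t=0: δ = [3.000e-02, 1.200e-01, 3.000e-02, 2.000e-02]  (obs o_0=3)
t=1: δ = [1.080e-02, 7.200e-03, 4.800e-03, 7.200e-03]  ψ = [1, 1, 1, 1]  (obs o_1=1)
t=2: δ = [5.400e-04, 8.640e-04, 1.440e-04, 7.200e-04]  ψ = [0, 0, 1, 3]  (obs o_2=3)
t=3: δ = [1.080e-04, 5.184e-05, 8.640e-05, 1.440e-04]  ψ = [0, 1, 1, 3]  (obs o_3=2)
t=4: δ = [1.620e-05, 5.760e-06, 5.760e-06, 2.160e-05]  ψ = [0, 3, 3, 3]  (obs o_4=1)
t=5: δ = [2.430e-06, 8.640e-07, 8.640e-07, 3.240e-06]  ψ = [0, 3, 3, 3]  (obs o_5=1)
backtrack: best end state = 3; path = [1, 3, 3, 3, 3, 3]

path = [1, 3, 3, 3, 3, 3]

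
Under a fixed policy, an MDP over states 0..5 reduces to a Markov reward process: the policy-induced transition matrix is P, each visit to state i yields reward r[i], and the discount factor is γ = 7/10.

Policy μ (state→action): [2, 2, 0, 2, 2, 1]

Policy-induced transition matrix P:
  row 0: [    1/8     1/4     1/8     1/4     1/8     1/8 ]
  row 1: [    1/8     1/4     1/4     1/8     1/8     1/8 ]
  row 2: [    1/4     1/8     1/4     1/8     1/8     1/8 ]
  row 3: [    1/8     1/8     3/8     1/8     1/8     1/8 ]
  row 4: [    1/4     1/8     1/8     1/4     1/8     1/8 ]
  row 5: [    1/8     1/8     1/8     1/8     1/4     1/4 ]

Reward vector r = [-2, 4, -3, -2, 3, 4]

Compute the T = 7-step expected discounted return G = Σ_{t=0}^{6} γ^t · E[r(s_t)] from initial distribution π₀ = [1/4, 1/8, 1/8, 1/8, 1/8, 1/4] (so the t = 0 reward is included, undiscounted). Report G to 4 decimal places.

t=0: π = [0.2500, 0.1250, 0.1250, 0.1250, 0.1250, 0.2500], E[r] = 0.7500, γ^t·E[r] = 0.750000, running G = 0.750000
t=1: π = [0.1563, 0.1719, 0.1875, 0.1719, 0.1563, 0.1563], E[r] = 0.5625, γ^t·E[r] = 0.393750, running G = 1.143750
t=2: π = [0.1680, 0.1660, 0.2129, 0.1641, 0.1445, 0.1445], E[r] = 0.3730, γ^t·E[r] = 0.182793, running G = 1.326543
t=3: π = [0.1697, 0.1667, 0.2134, 0.1641, 0.1431, 0.1431], E[r] = 0.3608, γ^t·E[r] = 0.123768, running G = 1.450311
t=4: π = [0.1696, 0.1671, 0.2135, 0.1641, 0.1429, 0.1429], E[r] = 0.3605, γ^t·E[r] = 0.086557, running G = 1.536868
t=5: π = [0.1696, 0.1671, 0.2136, 0.1641, 0.1429, 0.1429], E[r] = 0.3603, γ^t·E[r] = 0.060560, running G = 1.597428
t=6: π = [0.1696, 0.1671, 0.2136, 0.1641, 0.1429, 0.1429], E[r] = 0.3603, γ^t·E[r] = 0.042390, running G = 1.639818

G = 1.6398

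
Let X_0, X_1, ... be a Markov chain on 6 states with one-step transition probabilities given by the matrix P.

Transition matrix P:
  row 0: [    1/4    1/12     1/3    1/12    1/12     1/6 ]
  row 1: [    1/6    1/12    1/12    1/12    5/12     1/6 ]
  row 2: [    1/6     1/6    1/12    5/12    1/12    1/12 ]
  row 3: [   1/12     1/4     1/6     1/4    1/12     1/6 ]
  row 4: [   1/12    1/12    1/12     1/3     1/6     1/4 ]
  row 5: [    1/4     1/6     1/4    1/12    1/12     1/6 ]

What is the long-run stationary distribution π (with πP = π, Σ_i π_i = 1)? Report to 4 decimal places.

Balance equations π_j = Σ_i π_i·P[i][j]:
  π_0 = 1/4·π_0 + 1/6·π_1 + 1/6·π_2 + 1/12·π_3 + 1/12·π_4 + 1/4·π_5
  π_1 = 1/12·π_0 + 1/12·π_1 + 1/6·π_2 + 1/4·π_3 + 1/12·π_4 + 1/6·π_5
  π_2 = 1/3·π_0 + 1/12·π_1 + 1/12·π_2 + 1/6·π_3 + 1/12·π_4 + 1/4·π_5
  π_3 = 1/12·π_0 + 1/12·π_1 + 5/12·π_2 + 1/4·π_3 + 1/3·π_4 + 1/12·π_5
  π_4 = 1/12·π_0 + 5/12·π_1 + 1/12·π_2 + 1/12·π_3 + 1/6·π_4 + 1/12·π_5
  normalize: π_0 + π_1 + π_2 + π_3 + π_4 + π_5 = 1
Solving the linear system gives exactly π = [4172/25363, 18558/126815, 21491/126815, 26761/126815, 18277/126815, 20868/126815].

π = [0.1645, 0.1463, 0.1695, 0.2110, 0.1441, 0.1646]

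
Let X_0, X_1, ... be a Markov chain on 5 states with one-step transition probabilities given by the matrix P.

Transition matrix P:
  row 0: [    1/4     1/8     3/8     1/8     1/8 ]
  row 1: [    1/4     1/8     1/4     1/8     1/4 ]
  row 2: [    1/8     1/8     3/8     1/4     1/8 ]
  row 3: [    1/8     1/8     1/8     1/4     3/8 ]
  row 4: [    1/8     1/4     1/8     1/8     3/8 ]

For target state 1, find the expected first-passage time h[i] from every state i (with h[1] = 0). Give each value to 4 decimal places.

h = [6.5185, 0.0000, 6.4815, 6.2222, 5.4444]

First-step conditioning: h[1] = 0; for i ≠ 1, h[i] = 1 + Σ_k P[i][k]·h[k].
  h[0] = 1 + 1/4·h[0] + 3/8·h[2] + 1/8·h[3] + 1/8·h[4]
  h[2] = 1 + 1/8·h[0] + 3/8·h[2] + 1/4·h[3] + 1/8·h[4]
  h[3] = 1 + 1/8·h[0] + 1/8·h[2] + 1/4·h[3] + 3/8·h[4]
  h[4] = 1 + 1/8·h[0] + 1/8·h[2] + 1/8·h[3] + 3/8·h[4]
Solving the 4×4 linear system over states ≠ 1 gives exactly h = [176/27, 0, 175/27, 56/9, 49/9] (h[1] = 0 is the target).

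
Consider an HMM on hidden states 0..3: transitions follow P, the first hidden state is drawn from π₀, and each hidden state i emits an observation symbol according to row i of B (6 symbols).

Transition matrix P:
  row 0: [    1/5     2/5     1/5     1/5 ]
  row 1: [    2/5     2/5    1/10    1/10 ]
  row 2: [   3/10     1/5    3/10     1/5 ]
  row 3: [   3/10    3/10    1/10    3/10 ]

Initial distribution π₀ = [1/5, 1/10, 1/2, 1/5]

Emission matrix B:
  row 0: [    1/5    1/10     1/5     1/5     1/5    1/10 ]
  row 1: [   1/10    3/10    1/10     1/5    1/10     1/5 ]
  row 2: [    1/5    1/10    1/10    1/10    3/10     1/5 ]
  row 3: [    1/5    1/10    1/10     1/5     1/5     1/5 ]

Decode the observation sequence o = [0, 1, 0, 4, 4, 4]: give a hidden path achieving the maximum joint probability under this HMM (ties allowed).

t=0: δ = [4.000e-02, 1.000e-02, 1.000e-01, 4.000e-02]  (obs o_0=0)
t=1: δ = [3.000e-03, 6.000e-03, 3.000e-03, 2.000e-03]  ψ = [2, 2, 2, 2]  (obs o_1=1)
t=2: δ = [4.800e-04, 2.400e-04, 1.800e-04, 1.200e-04]  ψ = [1, 1, 2, 0]  (obs o_2=0)
t=3: δ = [1.920e-05, 1.920e-05, 2.880e-05, 1.920e-05]  ψ = [0, 0, 0, 0]  (obs o_3=4)
t=4: δ = [1.728e-06, 7.680e-07, 2.592e-06, 1.152e-06]  ψ = [2, 0, 2, 2]  (obs o_4=4)
t=5: δ = [1.555e-07, 6.912e-08, 2.333e-07, 1.037e-07]  ψ = [2, 0, 2, 2]  (obs o_5=4)
backtrack: best end state = 2; path = [2, 1, 0, 2, 2, 2]

path = [2, 1, 0, 2, 2, 2]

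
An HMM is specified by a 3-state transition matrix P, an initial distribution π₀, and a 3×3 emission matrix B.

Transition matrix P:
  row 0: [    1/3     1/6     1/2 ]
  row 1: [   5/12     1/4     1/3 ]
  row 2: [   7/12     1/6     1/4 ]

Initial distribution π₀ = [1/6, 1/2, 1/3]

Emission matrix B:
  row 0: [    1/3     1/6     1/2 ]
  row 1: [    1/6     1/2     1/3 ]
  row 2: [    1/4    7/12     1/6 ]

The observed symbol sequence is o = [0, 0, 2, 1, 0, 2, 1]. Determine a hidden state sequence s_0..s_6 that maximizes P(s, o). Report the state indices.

t=0: δ = [5.556e-02, 8.333e-02, 8.333e-02]  (obs o_0=0)
t=1: δ = [1.620e-02, 3.472e-03, 6.944e-03]  ψ = [2, 1, 0]  (obs o_1=0)
t=2: δ = [2.701e-03, 9.002e-04, 1.350e-03]  ψ = [0, 0, 0]  (obs o_2=2)
t=3: δ = [1.500e-04, 2.251e-04, 7.877e-04]  ψ = [0, 0, 0]  (obs o_3=1)
t=4: δ = [1.532e-04, 2.188e-05, 4.923e-05]  ψ = [2, 2, 2]  (obs o_4=0)
t=5: δ = [2.553e-05, 8.509e-06, 1.276e-05]  ψ = [0, 0, 0]  (obs o_5=2)
t=6: δ = [1.418e-06, 2.127e-06, 7.445e-06]  ψ = [0, 0, 0]  (obs o_6=1)
backtrack: best end state = 2; path = [2, 0, 0, 2, 0, 0, 2]

path = [2, 0, 0, 2, 0, 0, 2]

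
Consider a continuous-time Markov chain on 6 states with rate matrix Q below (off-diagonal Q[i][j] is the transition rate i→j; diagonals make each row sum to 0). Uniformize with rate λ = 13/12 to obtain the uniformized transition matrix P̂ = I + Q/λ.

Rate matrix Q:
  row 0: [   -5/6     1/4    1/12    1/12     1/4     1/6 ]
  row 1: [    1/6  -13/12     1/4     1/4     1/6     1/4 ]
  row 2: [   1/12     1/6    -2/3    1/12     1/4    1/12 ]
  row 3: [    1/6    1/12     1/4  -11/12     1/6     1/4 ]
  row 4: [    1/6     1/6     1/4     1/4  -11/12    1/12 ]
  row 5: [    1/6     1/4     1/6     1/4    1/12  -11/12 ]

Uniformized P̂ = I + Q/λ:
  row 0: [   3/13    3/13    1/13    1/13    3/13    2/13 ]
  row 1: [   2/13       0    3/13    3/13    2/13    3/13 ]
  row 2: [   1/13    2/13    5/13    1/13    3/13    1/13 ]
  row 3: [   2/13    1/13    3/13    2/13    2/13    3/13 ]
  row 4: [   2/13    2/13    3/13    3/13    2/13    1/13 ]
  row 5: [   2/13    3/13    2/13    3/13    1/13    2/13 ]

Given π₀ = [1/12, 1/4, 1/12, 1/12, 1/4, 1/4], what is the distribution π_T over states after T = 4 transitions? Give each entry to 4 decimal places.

π = [0.1474, 0.1421, 0.2323, 0.1601, 0.1717, 0.1462]

t=0: π = [0.0833, 0.2500, 0.0833, 0.0833, 0.2500, 0.2500]
t=1: π = [0.1538, 0.1346, 0.2115, 0.1987, 0.1474, 0.1538]
t=2: π = [0.1494, 0.1415, 0.2278, 0.1593, 0.1701, 0.1519]
t=3: π = [0.1478, 0.1430, 0.2311, 0.1605, 0.1712, 0.1464]
t=4: π = [0.1474, 0.1421, 0.2323, 0.1601, 0.1717, 0.1462]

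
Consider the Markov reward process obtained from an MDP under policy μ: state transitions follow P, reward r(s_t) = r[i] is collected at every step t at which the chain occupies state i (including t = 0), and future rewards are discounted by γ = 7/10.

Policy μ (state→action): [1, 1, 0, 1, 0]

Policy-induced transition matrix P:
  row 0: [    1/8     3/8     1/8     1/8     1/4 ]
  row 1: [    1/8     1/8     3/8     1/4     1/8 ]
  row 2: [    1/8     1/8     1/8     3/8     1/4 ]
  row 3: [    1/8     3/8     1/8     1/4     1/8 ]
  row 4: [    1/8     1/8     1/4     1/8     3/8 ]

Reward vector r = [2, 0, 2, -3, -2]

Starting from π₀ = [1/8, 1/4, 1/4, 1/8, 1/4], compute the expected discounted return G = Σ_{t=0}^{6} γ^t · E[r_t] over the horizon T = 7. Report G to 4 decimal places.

G = -1.1225

t=0: π = [0.1250, 0.2500, 0.2500, 0.1250, 0.2500], E[r] = -0.1250, γ^t·E[r] = -0.125000, running G = -0.125000
t=1: π = [0.1250, 0.1875, 0.2188, 0.2344, 0.2344], E[r] = -0.4844, γ^t·E[r] = -0.339063, running G = -0.464063
t=2: π = [0.1250, 0.2148, 0.2012, 0.2324, 0.2266], E[r] = -0.4980, γ^t·E[r] = -0.244043, running G = -0.708105
t=3: π = [0.1250, 0.2144, 0.2070, 0.2312, 0.2224], E[r] = -0.4744, γ^t·E[r] = -0.162707, running G = -0.870813
t=4: π = [0.1250, 0.2141, 0.2064, 0.2325, 0.2221], E[r] = -0.4788, γ^t·E[r] = -0.114958, running G = -0.985770
t=5: π = [0.1250, 0.2144, 0.2063, 0.2324, 0.2220], E[r] = -0.4786, γ^t·E[r] = -0.080435, running G = -1.066205
t=6: π = [0.1250, 0.2144, 0.2063, 0.2324, 0.2219], E[r] = -0.4784, γ^t·E[r] = -0.056280, running G = -1.122485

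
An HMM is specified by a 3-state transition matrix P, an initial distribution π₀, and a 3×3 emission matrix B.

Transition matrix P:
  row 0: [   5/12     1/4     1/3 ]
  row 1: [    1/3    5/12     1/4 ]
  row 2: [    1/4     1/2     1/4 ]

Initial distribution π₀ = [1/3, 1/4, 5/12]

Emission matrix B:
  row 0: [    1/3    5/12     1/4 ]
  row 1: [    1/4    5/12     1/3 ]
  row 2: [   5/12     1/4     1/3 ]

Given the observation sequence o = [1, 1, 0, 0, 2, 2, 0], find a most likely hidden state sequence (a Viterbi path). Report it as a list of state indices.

path = [0, 0, 0, 2, 1, 1, 0]

t=0: δ = [1.389e-01, 1.042e-01, 1.042e-01]  (obs o_0=1)
t=1: δ = [2.411e-02, 2.170e-02, 1.157e-02]  ψ = [0, 2, 0]  (obs o_1=1)
t=2: δ = [3.349e-03, 2.261e-03, 3.349e-03]  ψ = [0, 1, 0]  (obs o_2=0)
t=3: δ = [4.651e-04, 4.186e-04, 4.651e-04]  ψ = [0, 2, 0]  (obs o_3=0)
t=4: δ = [4.845e-05, 7.752e-05, 5.168e-05]  ψ = [0, 2, 0]  (obs o_4=2)
t=5: δ = [6.460e-06, 1.077e-05, 6.460e-06]  ψ = [1, 1, 1]  (obs o_5=2)
t=6: δ = [1.196e-06, 1.122e-06, 1.122e-06]  ψ = [1, 1, 1]  (obs o_6=0)
backtrack: best end state = 0; path = [0, 0, 0, 2, 1, 1, 0]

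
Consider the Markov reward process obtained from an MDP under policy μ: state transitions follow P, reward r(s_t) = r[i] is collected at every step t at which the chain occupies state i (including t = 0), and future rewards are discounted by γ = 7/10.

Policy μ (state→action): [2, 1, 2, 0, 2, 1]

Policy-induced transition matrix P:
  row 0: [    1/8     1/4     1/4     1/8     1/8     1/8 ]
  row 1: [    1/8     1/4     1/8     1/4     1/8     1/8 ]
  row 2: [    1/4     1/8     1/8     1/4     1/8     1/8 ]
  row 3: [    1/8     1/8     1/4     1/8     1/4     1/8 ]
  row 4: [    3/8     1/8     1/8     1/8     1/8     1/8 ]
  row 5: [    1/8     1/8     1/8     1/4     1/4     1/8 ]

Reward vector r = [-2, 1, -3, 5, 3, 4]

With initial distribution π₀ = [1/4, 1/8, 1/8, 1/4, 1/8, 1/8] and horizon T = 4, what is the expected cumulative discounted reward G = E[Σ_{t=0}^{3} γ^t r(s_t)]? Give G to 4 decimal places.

t=0: π = [0.2500, 0.1250, 0.1250, 0.2500, 0.1250, 0.1250], E[r] = 1.3750, γ^t·E[r] = 1.375000, running G = 1.375000
t=1: π = [0.1719, 0.1719, 0.1875, 0.1719, 0.1719, 0.1250], E[r] = 1.1406, γ^t·E[r] = 0.798438, running G = 2.173438
t=2: π = [0.1914, 0.1680, 0.1680, 0.1855, 0.1621, 0.1250], E[r] = 1.1953, γ^t·E[r] = 0.585703, running G = 2.759141
t=3: π = [0.1865, 0.1699, 0.1721, 0.1826, 0.1638, 0.1250], E[r] = 1.1851, γ^t·E[r] = 0.406475, running G = 3.165616

G = 3.1656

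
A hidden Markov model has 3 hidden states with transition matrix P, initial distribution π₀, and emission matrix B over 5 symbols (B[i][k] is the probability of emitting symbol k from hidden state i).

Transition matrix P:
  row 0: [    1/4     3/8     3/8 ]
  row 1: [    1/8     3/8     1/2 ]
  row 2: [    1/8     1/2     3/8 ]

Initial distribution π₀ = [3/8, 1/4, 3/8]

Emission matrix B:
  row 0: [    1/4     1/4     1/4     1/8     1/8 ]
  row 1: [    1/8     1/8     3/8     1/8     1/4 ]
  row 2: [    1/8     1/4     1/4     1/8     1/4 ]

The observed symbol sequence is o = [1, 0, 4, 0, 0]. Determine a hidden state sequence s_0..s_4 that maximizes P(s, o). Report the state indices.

t=0: δ = [9.375e-02, 3.125e-02, 9.375e-02]  (obs o_0=1)
t=1: δ = [5.859e-03, 5.859e-03, 4.395e-03]  ψ = [0, 2, 0]  (obs o_1=0)
t=2: δ = [1.831e-04, 5.493e-04, 7.324e-04]  ψ = [0, 0, 1]  (obs o_2=4)
t=3: δ = [2.289e-05, 4.578e-05, 3.433e-05]  ψ = [2, 2, 1]  (obs o_3=0)
t=4: δ = [1.431e-06, 2.146e-06, 2.861e-06]  ψ = [0, 1, 1]  (obs o_4=0)
backtrack: best end state = 2; path = [2, 1, 2, 1, 2]

path = [2, 1, 2, 1, 2]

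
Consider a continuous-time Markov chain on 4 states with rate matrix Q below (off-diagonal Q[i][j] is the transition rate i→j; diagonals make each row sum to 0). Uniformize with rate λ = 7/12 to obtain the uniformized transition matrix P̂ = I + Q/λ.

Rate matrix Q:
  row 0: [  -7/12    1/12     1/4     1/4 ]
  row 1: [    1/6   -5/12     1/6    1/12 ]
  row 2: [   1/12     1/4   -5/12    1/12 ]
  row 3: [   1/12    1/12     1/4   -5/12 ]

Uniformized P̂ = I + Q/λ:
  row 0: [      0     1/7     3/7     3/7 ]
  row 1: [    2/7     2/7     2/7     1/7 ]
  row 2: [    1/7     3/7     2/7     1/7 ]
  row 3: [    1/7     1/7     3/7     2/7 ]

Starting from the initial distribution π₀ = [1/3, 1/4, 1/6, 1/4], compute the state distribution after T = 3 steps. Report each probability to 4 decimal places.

t=0: π = [0.3333, 0.2500, 0.1667, 0.2500]
t=1: π = [0.1310, 0.2262, 0.3690, 0.2738]
t=2: π = [0.1565, 0.2806, 0.3435, 0.2194]
t=3: π = [0.1606, 0.2811, 0.3394, 0.2189]

π = [0.1606, 0.2811, 0.3394, 0.2189]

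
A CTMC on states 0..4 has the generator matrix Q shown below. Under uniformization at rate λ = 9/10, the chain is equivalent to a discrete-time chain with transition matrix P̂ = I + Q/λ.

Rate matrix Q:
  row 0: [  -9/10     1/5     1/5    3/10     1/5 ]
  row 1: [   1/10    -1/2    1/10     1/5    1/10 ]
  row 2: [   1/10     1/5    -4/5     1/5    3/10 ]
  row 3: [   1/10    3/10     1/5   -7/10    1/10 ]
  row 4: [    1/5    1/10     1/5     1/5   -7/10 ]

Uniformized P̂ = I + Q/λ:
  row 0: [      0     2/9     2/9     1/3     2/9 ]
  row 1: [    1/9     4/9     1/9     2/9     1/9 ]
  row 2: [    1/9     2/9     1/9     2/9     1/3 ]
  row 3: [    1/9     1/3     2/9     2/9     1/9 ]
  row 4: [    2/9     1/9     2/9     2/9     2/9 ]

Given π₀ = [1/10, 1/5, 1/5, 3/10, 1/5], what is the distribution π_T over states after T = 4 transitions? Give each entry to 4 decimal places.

t=0: π = [0.1000, 0.2000, 0.2000, 0.3000, 0.2000]
t=1: π = [0.1222, 0.2778, 0.1778, 0.2333, 0.1889]
t=2: π = [0.1185, 0.2889, 0.1716, 0.2358, 0.1852]
t=3: π = [0.1185, 0.2920, 0.1711, 0.2354, 0.1830]
t=4: π = [0.1183, 0.2929, 0.1708, 0.2354, 0.1826]

π = [0.1183, 0.2929, 0.1708, 0.2354, 0.1826]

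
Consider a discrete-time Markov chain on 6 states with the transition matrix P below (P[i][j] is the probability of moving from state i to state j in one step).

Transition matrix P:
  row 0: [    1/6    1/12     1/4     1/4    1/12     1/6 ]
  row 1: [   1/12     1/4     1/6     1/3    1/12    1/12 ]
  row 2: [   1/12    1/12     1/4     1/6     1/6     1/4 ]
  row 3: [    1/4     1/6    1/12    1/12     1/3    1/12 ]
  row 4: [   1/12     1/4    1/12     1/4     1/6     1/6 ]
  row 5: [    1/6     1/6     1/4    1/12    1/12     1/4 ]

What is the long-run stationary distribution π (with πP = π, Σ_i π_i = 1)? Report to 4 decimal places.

Balance equations π_j = Σ_i π_i·P[i][j]:
  π_0 = 1/6·π_0 + 1/12·π_1 + 1/12·π_2 + 1/4·π_3 + 1/12·π_4 + 1/6·π_5
  π_1 = 1/12·π_0 + 1/4·π_1 + 1/12·π_2 + 1/6·π_3 + 1/4·π_4 + 1/6·π_5
  π_2 = 1/4·π_0 + 1/6·π_1 + 1/4·π_2 + 1/12·π_3 + 1/12·π_4 + 1/4·π_5
  π_3 = 1/4·π_0 + 1/3·π_1 + 1/6·π_2 + 1/12·π_3 + 1/4·π_4 + 1/12·π_5
  π_4 = 1/12·π_0 + 1/12·π_1 + 1/6·π_2 + 1/3·π_3 + 1/6·π_4 + 1/12·π_5
  normalize: π_0 + π_1 + π_2 + π_3 + π_4 + π_5 = 1
Solving the linear system gives exactly π = [1275/9076, 4176/24959, 4441/24959, 18957/99836, 15861/99836, 16525/99836].

π = [0.1405, 0.1673, 0.1779, 0.1899, 0.1589, 0.1655]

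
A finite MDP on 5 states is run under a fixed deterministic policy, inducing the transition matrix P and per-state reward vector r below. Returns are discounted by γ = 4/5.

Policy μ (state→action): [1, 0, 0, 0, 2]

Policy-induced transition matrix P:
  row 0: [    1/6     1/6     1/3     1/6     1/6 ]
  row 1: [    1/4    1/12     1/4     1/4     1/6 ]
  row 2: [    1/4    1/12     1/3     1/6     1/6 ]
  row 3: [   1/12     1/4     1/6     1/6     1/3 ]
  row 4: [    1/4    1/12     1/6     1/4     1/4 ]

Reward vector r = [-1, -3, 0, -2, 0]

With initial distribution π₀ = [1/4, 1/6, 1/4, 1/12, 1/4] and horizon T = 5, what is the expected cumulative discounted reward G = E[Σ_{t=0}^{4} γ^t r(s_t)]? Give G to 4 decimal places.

G = -3.2401

t=0: π = [0.2500, 0.1667, 0.2500, 0.0833, 0.2500], E[r] = -0.9167, γ^t·E[r] = -0.916667, running G = -0.916667
t=1: π = [0.2153, 0.1181, 0.2639, 0.2014, 0.2014], E[r] = -0.9722, γ^t·E[r] = -0.777778, running G = -1.694444
t=2: π = [0.1985, 0.1348, 0.2564, 0.1933, 0.2170], E[r] = -0.9896, γ^t·E[r] = -0.633333, running G = -2.327778
t=3: π = [0.2012, 0.1321, 0.2537, 0.1960, 0.2170], E[r] = -0.9895, γ^t·E[r] = -0.506617, running G = -2.834395
t=4: π = [0.2006, 0.1328, 0.2535, 0.1958, 0.2174], E[r] = -0.9904, γ^t·E[r] = -0.405659, running G = -3.240054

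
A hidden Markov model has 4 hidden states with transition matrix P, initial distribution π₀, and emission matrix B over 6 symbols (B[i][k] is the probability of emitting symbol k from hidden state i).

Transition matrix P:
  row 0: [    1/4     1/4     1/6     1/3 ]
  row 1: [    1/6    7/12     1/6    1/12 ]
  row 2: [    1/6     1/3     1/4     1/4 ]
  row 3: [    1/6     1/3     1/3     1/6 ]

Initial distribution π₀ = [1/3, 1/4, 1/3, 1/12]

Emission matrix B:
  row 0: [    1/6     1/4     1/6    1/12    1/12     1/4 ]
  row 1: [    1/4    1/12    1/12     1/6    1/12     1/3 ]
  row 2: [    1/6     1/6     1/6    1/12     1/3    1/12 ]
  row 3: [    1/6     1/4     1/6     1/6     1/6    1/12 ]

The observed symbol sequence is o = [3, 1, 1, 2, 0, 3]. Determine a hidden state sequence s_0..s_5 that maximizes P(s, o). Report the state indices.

t=0: δ = [2.778e-02, 4.167e-02, 2.778e-02, 1.389e-02]  (obs o_0=3)
t=1: δ = [1.736e-03, 2.025e-03, 1.157e-03, 2.315e-03]  ψ = [0, 1, 1, 0]  (obs o_1=1)
t=2: δ = [1.085e-04, 9.846e-05, 1.286e-04, 1.447e-04]  ψ = [0, 1, 3, 0]  (obs o_2=1)
t=3: δ = [4.521e-06, 4.786e-06, 8.038e-06, 6.028e-06]  ψ = [0, 1, 3, 0]  (obs o_3=2)
t=4: δ = [2.233e-07, 6.980e-07, 3.349e-07, 3.349e-07]  ψ = [2, 1, 2, 2]  (obs o_4=0)
t=5: δ = [9.694e-09, 6.786e-08, 9.694e-09, 1.395e-08]  ψ = [1, 1, 1, 2]  (obs o_5=3)
backtrack: best end state = 1; path = [1, 1, 1, 1, 1, 1]

path = [1, 1, 1, 1, 1, 1]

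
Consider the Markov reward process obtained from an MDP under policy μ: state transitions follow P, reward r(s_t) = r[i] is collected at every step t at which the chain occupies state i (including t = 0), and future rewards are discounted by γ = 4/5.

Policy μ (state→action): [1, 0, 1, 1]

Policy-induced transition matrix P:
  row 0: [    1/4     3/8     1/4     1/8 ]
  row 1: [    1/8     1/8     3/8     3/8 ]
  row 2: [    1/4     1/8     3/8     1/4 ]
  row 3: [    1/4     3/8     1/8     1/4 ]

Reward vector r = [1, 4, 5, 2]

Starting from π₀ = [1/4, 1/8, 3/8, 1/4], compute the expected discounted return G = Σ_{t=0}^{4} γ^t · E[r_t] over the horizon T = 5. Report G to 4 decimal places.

G = 10.4888

t=0: π = [0.2500, 0.1250, 0.3750, 0.2500], E[r] = 3.1250, γ^t·E[r] = 3.125000, running G = 3.125000
t=1: π = [0.2344, 0.2500, 0.2813, 0.2344], E[r] = 3.1094, γ^t·E[r] = 2.487500, running G = 5.612500
t=2: π = [0.2188, 0.2422, 0.2871, 0.2520], E[r] = 3.1270, γ^t·E[r] = 2.001250, running G = 7.613750
t=3: π = [0.2197, 0.2427, 0.2847, 0.2529], E[r] = 3.1196, γ^t·E[r] = 1.597250, running G = 9.211000
t=4: π = [0.2197, 0.2432, 0.2843, 0.2529], E[r] = 3.1196, γ^t·E[r] = 1.277775, running G = 10.488775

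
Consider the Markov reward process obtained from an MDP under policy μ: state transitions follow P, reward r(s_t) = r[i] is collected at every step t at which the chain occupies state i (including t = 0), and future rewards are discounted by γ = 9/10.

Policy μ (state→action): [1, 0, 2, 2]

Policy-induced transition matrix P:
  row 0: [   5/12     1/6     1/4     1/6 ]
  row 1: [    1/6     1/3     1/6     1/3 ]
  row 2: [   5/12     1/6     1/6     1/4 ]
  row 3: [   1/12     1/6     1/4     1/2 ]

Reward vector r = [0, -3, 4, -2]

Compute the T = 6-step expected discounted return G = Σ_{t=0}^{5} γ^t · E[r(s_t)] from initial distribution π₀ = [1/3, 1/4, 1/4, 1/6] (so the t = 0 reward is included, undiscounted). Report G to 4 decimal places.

t=0: π = [0.3333, 0.2500, 0.2500, 0.1667], E[r] = -0.0833, γ^t·E[r] = -0.083333, running G = -0.083333
t=1: π = [0.2986, 0.2083, 0.2083, 0.2847], E[r] = -0.3611, γ^t·E[r] = -0.325000, running G = -0.408333
t=2: π = [0.2697, 0.2014, 0.2153, 0.3137], E[r] = -0.3704, γ^t·E[r] = -0.300000, running G = -0.708333
t=3: π = [0.2618, 0.2002, 0.2153, 0.3227], E[r] = -0.3850, γ^t·E[r] = -0.280688, running G = -0.989021
t=4: π = [0.2590, 0.2000, 0.2154, 0.3256], E[r] = -0.3897, γ^t·E[r] = -0.255698, running G = -1.244719
t=5: π = [0.2581, 0.2000, 0.2154, 0.3265], E[r] = -0.3914, γ^t·E[r] = -0.231138, running G = -1.475857

G = -1.4759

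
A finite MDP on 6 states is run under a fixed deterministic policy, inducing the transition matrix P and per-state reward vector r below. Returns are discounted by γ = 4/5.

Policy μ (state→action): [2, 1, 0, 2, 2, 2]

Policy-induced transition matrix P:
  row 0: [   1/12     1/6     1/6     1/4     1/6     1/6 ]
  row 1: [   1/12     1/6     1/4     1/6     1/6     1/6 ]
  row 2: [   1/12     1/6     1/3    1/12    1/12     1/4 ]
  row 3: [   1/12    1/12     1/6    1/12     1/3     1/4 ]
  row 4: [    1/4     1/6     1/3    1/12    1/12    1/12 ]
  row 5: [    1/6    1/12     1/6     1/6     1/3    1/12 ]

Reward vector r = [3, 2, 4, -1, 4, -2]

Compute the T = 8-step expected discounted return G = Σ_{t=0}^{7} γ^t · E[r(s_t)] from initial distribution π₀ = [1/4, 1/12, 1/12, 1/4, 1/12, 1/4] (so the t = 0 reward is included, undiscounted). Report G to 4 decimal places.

t=0: π = [0.2500, 0.0833, 0.0833, 0.2500, 0.0833, 0.2500], E[r] = 0.8333, γ^t·E[r] = 0.833333, running G = 0.833333
t=1: π = [0.1181, 0.1250, 0.2014, 0.1528, 0.2361, 0.1667], E[r] = 1.8681, γ^t·E[r] = 1.494444, running G = 2.327778
t=2: π = [0.1366, 0.1400, 0.2500, 0.1273, 0.1834, 0.1626], E[r] = 1.9711, γ^t·E[r] = 1.261481, running G = 3.589259
t=3: π = [0.1275, 0.1425, 0.2506, 0.1313, 0.1789, 0.1693], E[r] = 1.9153, γ^t·E[r] = 0.980642, running G = 4.569901
t=4: π = [0.1273, 0.1416, 0.2501, 0.1306, 0.1810, 0.1695], E[r] = 1.9198, γ^t·E[r] = 0.786369, running G = 5.356270
t=5: π = [0.1276, 0.1417, 0.2503, 0.1305, 0.1807, 0.1692], E[r] = 1.9216, γ^t·E[r] = 0.629674, running G = 5.985944
t=6: π = [0.1276, 0.1417, 0.2503, 0.1305, 0.1807, 0.1692], E[r] = 1.9211, γ^t·E[r] = 0.503602, running G = 6.489546
t=7: π = [0.1276, 0.1417, 0.2503, 0.1305, 0.1807, 0.1692], E[r] = 1.9211, γ^t·E[r] = 0.402885, running G = 6.892431

G = 6.8924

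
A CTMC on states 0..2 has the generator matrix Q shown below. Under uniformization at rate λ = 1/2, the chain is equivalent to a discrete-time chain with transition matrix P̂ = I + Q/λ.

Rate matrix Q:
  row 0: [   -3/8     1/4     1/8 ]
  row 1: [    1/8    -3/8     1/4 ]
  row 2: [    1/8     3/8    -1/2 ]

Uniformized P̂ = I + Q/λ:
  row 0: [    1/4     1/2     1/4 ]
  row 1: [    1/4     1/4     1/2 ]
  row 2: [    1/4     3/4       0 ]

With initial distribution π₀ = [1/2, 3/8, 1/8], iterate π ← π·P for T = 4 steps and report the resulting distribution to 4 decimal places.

t=0: π = [0.5000, 0.3750, 0.1250]
t=1: π = [0.2500, 0.4375, 0.3125]
t=2: π = [0.2500, 0.4688, 0.2813]
t=3: π = [0.2500, 0.4531, 0.2969]
t=4: π = [0.2500, 0.4609, 0.2891]

π = [0.2500, 0.4609, 0.2891]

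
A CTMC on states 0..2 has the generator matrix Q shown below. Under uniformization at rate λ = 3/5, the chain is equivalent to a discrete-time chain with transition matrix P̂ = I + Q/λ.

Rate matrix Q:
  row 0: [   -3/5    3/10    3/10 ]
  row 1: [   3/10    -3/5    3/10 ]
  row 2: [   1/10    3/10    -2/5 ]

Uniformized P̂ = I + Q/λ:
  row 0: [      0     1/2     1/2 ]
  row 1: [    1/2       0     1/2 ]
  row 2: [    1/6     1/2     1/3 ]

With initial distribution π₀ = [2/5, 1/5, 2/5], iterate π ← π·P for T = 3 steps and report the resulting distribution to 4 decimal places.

t=0: π = [0.4000, 0.2000, 0.4000]
t=1: π = [0.1667, 0.4000, 0.4333]
t=2: π = [0.2722, 0.3000, 0.4278]
t=3: π = [0.2213, 0.3500, 0.4287]

π = [0.2213, 0.3500, 0.4287]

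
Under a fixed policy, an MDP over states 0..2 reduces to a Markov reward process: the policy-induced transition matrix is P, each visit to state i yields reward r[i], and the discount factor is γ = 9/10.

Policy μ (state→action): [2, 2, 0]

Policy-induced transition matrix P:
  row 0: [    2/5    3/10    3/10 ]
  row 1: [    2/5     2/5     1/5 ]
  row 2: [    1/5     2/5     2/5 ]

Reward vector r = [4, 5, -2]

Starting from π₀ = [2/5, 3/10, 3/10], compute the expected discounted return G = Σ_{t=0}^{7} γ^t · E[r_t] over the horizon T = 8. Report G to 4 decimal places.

G = 14.7022

t=0: π = [0.4000, 0.3000, 0.3000], E[r] = 2.5000, γ^t·E[r] = 2.500000, running G = 2.500000
t=1: π = [0.3400, 0.3600, 0.3000], E[r] = 2.5600, γ^t·E[r] = 2.304000, running G = 4.804000
t=2: π = [0.3400, 0.3660, 0.2940], E[r] = 2.6020, γ^t·E[r] = 2.107620, running G = 6.911620
t=3: π = [0.3412, 0.3660, 0.2928], E[r] = 2.6092, γ^t·E[r] = 1.902107, running G = 8.813727
t=4: π = [0.3414, 0.3659, 0.2927], E[r] = 2.6098, γ^t·E[r] = 1.712290, running G = 10.526017
t=5: π = [0.3415, 0.3659, 0.2927], E[r] = 2.6098, γ^t·E[r] = 1.541047, running G = 12.067063
t=6: π = [0.3415, 0.3659, 0.2927], E[r] = 2.6098, γ^t·E[r] = 1.386933, running G = 13.453996
t=7: π = [0.3415, 0.3659, 0.2927], E[r] = 2.6098, γ^t·E[r] = 1.248238, running G = 14.702235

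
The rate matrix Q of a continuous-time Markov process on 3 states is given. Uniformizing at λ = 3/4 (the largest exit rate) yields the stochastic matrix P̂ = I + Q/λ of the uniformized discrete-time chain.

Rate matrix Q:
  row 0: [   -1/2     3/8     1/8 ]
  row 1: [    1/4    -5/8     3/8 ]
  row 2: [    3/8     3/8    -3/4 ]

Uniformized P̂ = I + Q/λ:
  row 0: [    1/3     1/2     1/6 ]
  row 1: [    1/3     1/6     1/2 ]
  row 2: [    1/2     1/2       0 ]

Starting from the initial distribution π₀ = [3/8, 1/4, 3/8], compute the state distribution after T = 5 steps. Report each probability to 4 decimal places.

t=0: π = [0.3750, 0.2500, 0.3750]
t=1: π = [0.3958, 0.4167, 0.1875]
t=2: π = [0.3646, 0.3611, 0.2743]
t=3: π = [0.3791, 0.3796, 0.2413]
t=4: π = [0.3736, 0.3735, 0.2530]
t=5: π = [0.3755, 0.3755, 0.2490]

π = [0.3755, 0.3755, 0.2490]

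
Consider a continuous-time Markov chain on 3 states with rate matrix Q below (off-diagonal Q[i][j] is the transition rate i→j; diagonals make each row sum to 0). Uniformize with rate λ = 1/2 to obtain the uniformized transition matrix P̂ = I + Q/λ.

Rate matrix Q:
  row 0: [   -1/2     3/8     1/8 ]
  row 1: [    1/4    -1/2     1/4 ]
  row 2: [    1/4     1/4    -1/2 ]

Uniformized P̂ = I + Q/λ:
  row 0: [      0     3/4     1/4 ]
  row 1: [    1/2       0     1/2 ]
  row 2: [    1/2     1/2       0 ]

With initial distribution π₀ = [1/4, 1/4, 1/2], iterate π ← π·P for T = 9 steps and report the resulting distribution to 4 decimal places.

t=0: π = [0.2500, 0.2500, 0.5000]
t=1: π = [0.3750, 0.4375, 0.1875]
t=2: π = [0.3125, 0.3750, 0.3125]
t=3: π = [0.3438, 0.3906, 0.2656]
t=4: π = [0.3281, 0.3906, 0.2813]
t=5: π = [0.3359, 0.3867, 0.2773]
t=6: π = [0.3320, 0.3906, 0.2773]
t=7: π = [0.3340, 0.3877, 0.2783]
t=8: π = [0.3330, 0.3896, 0.2773]
t=9: π = [0.3335, 0.3884, 0.2781]

π = [0.3335, 0.3884, 0.2781]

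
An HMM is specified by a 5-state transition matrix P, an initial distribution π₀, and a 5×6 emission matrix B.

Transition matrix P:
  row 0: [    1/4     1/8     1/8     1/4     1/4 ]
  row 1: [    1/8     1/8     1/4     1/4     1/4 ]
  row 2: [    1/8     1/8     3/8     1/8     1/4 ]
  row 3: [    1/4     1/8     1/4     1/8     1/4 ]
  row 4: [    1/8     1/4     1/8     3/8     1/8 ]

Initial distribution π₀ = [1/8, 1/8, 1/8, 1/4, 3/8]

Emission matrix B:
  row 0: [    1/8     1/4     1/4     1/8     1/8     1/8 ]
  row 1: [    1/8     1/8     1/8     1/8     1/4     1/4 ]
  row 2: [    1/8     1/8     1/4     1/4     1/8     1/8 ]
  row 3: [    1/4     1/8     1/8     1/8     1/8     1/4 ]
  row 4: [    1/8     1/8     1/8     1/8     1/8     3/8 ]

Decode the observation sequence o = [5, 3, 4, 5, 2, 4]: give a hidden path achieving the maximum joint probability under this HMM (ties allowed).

t=0: δ = [1.562e-02, 3.125e-02, 1.562e-02, 6.250e-02, 1.406e-01]  (obs o_0=5)
t=1: δ = [2.197e-03, 4.395e-03, 4.395e-03, 6.592e-03, 2.197e-03]  ψ = [4, 4, 4, 4, 4]  (obs o_1=3)
t=2: δ = [2.060e-04, 2.060e-04, 2.060e-04, 1.373e-04, 2.060e-04]  ψ = [3, 3, 2, 1, 3]  (obs o_2=4)
t=3: δ = [6.437e-06, 1.287e-05, 9.656e-06, 1.931e-05, 1.931e-05]  ψ = [0, 4, 2, 4, 0]  (obs o_3=5)
t=4: δ = [1.207e-06, 6.035e-07, 1.207e-06, 9.052e-07, 6.035e-07]  ψ = [3, 4, 3, 4, 3]  (obs o_4=2)
t=5: δ = [3.772e-08, 3.772e-08, 5.658e-08, 3.772e-08, 3.772e-08]  ψ = [0, 0, 2, 0, 0]  (obs o_5=4)
backtrack: best end state = 2; path = [4, 3, 4, 3, 2, 2]

path = [4, 3, 4, 3, 2, 2]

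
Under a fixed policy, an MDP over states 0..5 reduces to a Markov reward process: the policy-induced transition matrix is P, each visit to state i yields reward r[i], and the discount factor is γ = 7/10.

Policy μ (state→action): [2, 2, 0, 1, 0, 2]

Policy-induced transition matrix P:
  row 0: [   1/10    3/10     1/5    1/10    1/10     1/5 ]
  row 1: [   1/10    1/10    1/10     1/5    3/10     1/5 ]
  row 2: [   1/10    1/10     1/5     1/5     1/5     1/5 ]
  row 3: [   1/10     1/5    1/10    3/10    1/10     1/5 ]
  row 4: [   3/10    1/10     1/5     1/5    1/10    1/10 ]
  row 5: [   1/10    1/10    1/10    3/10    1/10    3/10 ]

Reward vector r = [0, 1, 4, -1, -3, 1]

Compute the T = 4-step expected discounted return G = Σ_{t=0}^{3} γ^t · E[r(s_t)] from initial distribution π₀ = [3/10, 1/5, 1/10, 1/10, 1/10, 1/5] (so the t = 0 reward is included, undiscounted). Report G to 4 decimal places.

G = 0.8400

t=0: π = [0.3000, 0.2000, 0.1000, 0.1000, 0.1000, 0.2000], E[r] = 0.4000, γ^t·E[r] = 0.400000, running G = 0.400000
t=1: π = [0.1200, 0.1700, 0.1500, 0.2000, 0.1500, 0.2100], E[r] = 0.3300, γ^t·E[r] = 0.231000, running G = 0.631000
t=2: π = [0.1300, 0.1440, 0.1420, 0.2290, 0.1490, 0.2060], E[r] = 0.2420, γ^t·E[r] = 0.118580, running G = 0.749580
t=3: π = [0.1298, 0.1489, 0.1421, 0.2305, 0.1430, 0.2057], E[r] = 0.2635, γ^t·E[r] = 0.090381, running G = 0.839961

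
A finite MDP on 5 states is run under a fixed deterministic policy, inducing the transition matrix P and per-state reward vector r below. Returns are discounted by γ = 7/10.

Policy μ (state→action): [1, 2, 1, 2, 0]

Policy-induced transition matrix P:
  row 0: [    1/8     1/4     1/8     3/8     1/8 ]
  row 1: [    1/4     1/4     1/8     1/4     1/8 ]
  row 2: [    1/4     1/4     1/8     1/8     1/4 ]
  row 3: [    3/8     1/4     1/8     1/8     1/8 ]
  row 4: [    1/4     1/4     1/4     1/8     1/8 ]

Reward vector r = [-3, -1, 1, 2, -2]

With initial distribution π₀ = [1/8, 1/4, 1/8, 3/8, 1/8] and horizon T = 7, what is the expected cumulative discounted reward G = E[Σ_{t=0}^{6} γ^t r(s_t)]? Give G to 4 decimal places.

G = -1.5303

t=0: π = [0.1250, 0.2500, 0.1250, 0.3750, 0.1250], E[r] = 0.0000, γ^t·E[r] = 0.000000, running G = 0.000000
t=1: π = [0.2813, 0.2500, 0.1406, 0.1875, 0.1406], E[r] = -0.8594, γ^t·E[r] = -0.601563, running G = -0.601563
t=2: π = [0.2383, 0.2500, 0.1426, 0.2266, 0.1426], E[r] = -0.6543, γ^t·E[r] = -0.320605, running G = -0.922168
t=3: π = [0.2485, 0.2500, 0.1428, 0.2158, 0.1428], E[r] = -0.7068, γ^t·E[r] = -0.242428, running G = -1.164596
t=4: π = [0.2459, 0.2500, 0.1429, 0.2184, 0.1429], E[r] = -0.6938, γ^t·E[r] = -0.166585, running G = -1.331181
t=5: π = [0.2466, 0.2500, 0.1429, 0.2177, 0.1429], E[r] = -0.6971, γ^t·E[r] = -0.117158, running G = -1.448339
t=6: π = [0.2464, 0.2500, 0.1429, 0.2179, 0.1429], E[r] = -0.6963, γ^t·E[r] = -0.081915, running G = -1.530254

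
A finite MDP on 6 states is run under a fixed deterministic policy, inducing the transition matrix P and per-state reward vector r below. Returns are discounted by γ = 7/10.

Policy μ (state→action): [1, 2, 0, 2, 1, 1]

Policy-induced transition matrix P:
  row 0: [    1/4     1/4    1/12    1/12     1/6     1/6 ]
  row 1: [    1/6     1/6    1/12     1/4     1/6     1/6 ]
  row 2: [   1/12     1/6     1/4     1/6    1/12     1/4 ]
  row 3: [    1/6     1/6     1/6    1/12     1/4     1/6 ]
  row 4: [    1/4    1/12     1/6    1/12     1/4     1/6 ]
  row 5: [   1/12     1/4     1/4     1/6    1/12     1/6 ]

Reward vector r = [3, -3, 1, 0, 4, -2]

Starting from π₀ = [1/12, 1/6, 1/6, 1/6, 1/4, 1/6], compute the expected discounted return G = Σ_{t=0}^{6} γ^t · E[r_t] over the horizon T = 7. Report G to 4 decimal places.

G = 1.4937

t=0: π = [0.0833, 0.1667, 0.1667, 0.1667, 0.2500, 0.1667], E[r] = 0.5833, γ^t·E[r] = 0.583333, running G = 0.583333
t=1: π = [0.1667, 0.1667, 0.1736, 0.1389, 0.1736, 0.1806], E[r] = 0.5069, γ^t·E[r] = 0.354861, running G = 0.938194
t=2: π = [0.1655, 0.1811, 0.1684, 0.1406, 0.1632, 0.1811], E[r] = 0.4120, γ^t·E[r] = 0.201898, running G = 1.140093
t=3: π = [0.1649, 0.1820, 0.1669, 0.1427, 0.1629, 0.1807], E[r] = 0.4059, γ^t·E[r] = 0.139211, running G = 1.279304
t=4: π = [0.1650, 0.1819, 0.1667, 0.1426, 0.1632, 0.1806], E[r] = 0.4076, γ^t·E[r] = 0.097855, running G = 1.377159
t=5: π = [0.1651, 0.1819, 0.1667, 0.1426, 0.1632, 0.1806], E[r] = 0.4080, γ^t·E[r] = 0.068575, running G = 1.445734
t=6: π = [0.1651, 0.1819, 0.1667, 0.1426, 0.1632, 0.1806], E[r] = 0.4081, γ^t·E[r] = 0.048009, running G = 1.493743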